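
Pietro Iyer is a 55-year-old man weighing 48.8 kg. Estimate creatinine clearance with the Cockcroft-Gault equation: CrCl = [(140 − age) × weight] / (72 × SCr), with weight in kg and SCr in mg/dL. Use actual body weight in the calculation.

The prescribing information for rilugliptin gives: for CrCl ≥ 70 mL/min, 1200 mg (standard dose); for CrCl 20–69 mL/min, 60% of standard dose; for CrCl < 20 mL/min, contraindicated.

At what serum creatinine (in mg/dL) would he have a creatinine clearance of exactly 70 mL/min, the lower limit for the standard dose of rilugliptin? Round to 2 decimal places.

Standard dose requires CrCl ≥ 70 mL/min.
Set (140 − 55) × 48.8 / (72 × SCr) = 70
SCr = (140 − 55) × 48.8 / (72 × 70) = 0.823 mg/dL

0.82 mg/dL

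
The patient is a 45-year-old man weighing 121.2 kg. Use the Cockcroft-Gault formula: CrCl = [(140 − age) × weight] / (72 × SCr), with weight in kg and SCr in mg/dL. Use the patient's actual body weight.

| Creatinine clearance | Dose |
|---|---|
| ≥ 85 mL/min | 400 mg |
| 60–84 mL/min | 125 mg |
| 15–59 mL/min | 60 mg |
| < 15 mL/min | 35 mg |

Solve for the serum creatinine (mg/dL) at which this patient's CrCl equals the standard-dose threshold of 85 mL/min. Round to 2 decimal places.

Standard dose requires CrCl ≥ 85 mL/min.
Set (140 − 45) × 121.2 / (72 × SCr) = 85
SCr = (140 − 45) × 121.2 / (72 × 85) = 1.881 mg/dL

1.88 mg/dL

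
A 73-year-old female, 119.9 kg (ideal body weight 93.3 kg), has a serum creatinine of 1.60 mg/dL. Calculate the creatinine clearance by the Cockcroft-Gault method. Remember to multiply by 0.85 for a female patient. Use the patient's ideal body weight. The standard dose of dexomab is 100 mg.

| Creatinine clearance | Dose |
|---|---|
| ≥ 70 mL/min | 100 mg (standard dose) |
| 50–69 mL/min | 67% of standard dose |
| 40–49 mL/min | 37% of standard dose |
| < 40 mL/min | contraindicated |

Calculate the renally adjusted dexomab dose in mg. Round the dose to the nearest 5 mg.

35 mg

CrCl = (140 − 73) × 93.3 / (72 × 1.6) × 0.85 = 6251.1 / 115.20 × 0.85 ≈ 46.1 mL/min
CrCl ≈ 46 mL/min → bracket 40–49 mL/min.
37% of 100 mg = 37 mg → 35 mg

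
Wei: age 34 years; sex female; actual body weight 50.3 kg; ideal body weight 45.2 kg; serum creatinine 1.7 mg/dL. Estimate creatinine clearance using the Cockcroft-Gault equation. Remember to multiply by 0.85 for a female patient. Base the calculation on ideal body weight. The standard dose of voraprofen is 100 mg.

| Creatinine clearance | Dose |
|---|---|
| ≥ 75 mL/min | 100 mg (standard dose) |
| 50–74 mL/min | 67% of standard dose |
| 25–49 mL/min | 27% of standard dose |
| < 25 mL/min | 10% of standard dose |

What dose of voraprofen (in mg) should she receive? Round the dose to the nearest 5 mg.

CrCl = (140 − 34) × 45.2 / (72 × 1.7) × 0.85 = 4791.2 / 122.40 × 0.85 ≈ 33.3 mL/min
CrCl ≈ 33 mL/min → bracket 25–49 mL/min.
27% of 100 mg = 27 mg → 25 mg

25 mg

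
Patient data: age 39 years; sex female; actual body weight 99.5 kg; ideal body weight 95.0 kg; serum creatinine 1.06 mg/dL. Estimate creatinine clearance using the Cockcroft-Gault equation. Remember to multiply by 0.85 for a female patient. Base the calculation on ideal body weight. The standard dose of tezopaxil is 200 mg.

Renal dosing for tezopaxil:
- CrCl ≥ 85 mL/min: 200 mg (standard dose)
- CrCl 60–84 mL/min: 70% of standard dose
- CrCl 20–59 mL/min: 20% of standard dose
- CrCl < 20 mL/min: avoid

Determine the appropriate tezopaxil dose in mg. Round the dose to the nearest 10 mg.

200 mg

CrCl = (140 − 39) × 95 / (72 × 1.06) × 0.85 = 9595.0 / 76.32 × 0.85 ≈ 106.9 mL/min
CrCl ≈ 107 mL/min → bracket ≥ 85 mL/min.
100% of 200 mg = 200 mg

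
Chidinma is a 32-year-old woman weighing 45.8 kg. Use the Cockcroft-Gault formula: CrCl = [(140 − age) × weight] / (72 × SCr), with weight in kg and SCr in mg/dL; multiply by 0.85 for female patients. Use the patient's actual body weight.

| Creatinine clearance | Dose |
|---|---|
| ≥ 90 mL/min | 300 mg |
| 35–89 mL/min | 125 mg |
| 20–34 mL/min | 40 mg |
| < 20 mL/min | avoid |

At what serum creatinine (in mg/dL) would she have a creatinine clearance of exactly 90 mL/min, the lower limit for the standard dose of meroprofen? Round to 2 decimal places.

0.65 mg/dL

Standard dose requires CrCl ≥ 90 mL/min.
Set (140 − 32) × 45.8 × 0.85 / (72 × SCr) = 90
SCr = (140 − 32) × 45.8 × 0.85 / (72 × 90) = 0.649 mg/dL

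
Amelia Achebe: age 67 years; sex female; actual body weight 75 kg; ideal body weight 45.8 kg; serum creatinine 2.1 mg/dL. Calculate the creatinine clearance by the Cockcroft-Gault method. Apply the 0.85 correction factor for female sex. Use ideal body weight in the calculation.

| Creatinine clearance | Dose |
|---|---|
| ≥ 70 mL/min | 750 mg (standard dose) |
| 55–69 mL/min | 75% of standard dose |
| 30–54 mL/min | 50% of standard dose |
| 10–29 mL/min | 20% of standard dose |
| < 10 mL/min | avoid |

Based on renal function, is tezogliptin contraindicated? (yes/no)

CrCl = (140 − 67) × 45.8 / (72 × 2.1) × 0.85 = 3343.4 / 151.20 × 0.85 ≈ 18.8 mL/min
CrCl ≈ 19 mL/min, which is ≥ 10 mL/min.

no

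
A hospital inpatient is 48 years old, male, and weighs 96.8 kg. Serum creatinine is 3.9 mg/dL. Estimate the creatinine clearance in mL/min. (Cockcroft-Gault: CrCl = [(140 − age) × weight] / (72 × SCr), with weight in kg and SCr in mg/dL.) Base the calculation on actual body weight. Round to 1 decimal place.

CrCl = (140 − 48) × 96.8 / (72 × 3.9) = 8905.6 / 280.80 ≈ 31.7 mL/min

31.7 mL/min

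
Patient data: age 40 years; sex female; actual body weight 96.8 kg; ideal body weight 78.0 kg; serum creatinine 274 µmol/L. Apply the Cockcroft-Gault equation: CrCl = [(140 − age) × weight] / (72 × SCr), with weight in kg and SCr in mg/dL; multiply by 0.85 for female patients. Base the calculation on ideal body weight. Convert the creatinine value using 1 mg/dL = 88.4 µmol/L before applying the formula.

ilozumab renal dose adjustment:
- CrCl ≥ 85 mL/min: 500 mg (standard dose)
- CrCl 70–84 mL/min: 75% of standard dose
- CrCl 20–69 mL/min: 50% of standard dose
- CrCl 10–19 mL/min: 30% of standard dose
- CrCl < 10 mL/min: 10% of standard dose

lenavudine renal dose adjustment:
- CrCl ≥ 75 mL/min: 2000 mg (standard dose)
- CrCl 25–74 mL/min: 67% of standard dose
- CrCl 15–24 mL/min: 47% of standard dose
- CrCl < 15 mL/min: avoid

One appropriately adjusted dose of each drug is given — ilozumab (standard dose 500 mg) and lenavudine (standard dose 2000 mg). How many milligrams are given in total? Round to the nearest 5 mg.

1590 mg

SCr = 274 / 88.4 = 3.1 mg/dL
CrCl = (140 − 40) × 78 / (72 × 3.1) × 0.85 = 7800.0 / 223.20 × 0.85 ≈ 29.7 mL/min
CrCl ≈ 30 mL/min.
ilozumab: 20–69 mL/min → 50% of 500 mg = 250 mg.
lenavudine: 25–74 mL/min → 67% of 2000 mg = 1340 mg.
Total = 250 + 1340 = 1590 mg.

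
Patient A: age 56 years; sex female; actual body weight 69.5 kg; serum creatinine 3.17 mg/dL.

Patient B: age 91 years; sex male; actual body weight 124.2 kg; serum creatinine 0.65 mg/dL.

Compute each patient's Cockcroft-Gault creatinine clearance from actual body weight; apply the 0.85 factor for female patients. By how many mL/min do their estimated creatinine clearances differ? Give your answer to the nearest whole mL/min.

108 mL/min

Patient A: CrCl = (140 − 56) × 69.5 / (72 × 3.17) × 0.85 = 5838.0 / 228.24 × 0.85 ≈ 21.7 mL/min
Patient B: CrCl = (140 − 91) × 124.2 / (72 × 0.65) = 6085.8 / 46.80 ≈ 130.0 mL/min
|21.7 − 130.0| = 108.3 mL/min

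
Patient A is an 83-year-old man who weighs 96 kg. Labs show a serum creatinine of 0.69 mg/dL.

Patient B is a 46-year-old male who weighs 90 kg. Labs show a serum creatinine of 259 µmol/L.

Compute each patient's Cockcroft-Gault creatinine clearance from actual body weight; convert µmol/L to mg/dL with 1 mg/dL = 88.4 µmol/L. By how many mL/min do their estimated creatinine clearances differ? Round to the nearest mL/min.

70 mL/min

Patient A: CrCl = (140 − 83) × 96 / (72 × 0.69) = 5472.0 / 49.68 ≈ 110.1 mL/min
Patient B: SCr = 259 / 88.4 = 2.93 mg/dL
Patient B: CrCl = (140 − 46) × 90 / (72 × 2.93) = 8460.0 / 210.96 ≈ 40.1 mL/min
|110.1 − 40.1| = 70.0 mL/min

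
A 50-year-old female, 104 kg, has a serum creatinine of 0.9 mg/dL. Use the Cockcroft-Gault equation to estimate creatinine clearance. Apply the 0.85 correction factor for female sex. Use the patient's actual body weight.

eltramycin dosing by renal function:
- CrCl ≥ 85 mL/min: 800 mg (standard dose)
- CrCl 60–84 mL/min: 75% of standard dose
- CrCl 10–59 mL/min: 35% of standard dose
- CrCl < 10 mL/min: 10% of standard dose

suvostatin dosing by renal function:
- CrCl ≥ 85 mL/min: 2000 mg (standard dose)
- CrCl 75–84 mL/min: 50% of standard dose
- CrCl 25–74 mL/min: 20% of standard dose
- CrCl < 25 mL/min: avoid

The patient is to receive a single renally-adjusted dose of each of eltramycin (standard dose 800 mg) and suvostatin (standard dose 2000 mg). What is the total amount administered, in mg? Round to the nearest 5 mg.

CrCl = (140 − 50) × 104 / (72 × 0.9) × 0.85 = 9360.0 / 64.80 × 0.85 ≈ 122.8 mL/min
CrCl ≈ 123 mL/min.
eltramycin: ≥ 85 mL/min → 100% of 800 mg = 800 mg.
suvostatin: ≥ 85 mL/min → 100% of 2000 mg = 2000 mg.
Total = 800 + 2000 = 2800 mg.

2800 mg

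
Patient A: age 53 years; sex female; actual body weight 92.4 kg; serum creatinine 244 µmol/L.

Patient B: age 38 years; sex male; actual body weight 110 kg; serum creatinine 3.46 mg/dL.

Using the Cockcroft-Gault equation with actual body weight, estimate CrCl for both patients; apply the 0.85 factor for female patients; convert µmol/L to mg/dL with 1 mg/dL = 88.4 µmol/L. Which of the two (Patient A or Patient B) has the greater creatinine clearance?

Patient B

Patient A: SCr = 244 / 88.4 = 2.76 mg/dL
Patient A: CrCl = (140 − 53) × 92.4 / (72 × 2.76) × 0.85 = 8038.8 / 198.72 × 0.85 ≈ 34.4 mL/min
Patient B: CrCl = (140 − 38) × 110 / (72 × 3.46) = 11220.0 / 249.12 ≈ 45.0 mL/min
34.4 vs 45.0 mL/min → Patient B is higher.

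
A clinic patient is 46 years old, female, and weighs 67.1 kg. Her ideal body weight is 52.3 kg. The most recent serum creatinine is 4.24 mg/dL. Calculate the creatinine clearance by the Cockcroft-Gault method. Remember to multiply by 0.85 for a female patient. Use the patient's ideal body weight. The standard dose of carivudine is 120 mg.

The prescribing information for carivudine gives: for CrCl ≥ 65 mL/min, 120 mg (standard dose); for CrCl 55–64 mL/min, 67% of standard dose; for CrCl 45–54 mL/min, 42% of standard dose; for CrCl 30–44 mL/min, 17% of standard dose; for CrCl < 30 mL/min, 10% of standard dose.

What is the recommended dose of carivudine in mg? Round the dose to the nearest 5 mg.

10 mg

CrCl = (140 − 46) × 52.3 / (72 × 4.24) × 0.85 = 4916.2 / 305.28 × 0.85 ≈ 13.7 mL/min
CrCl ≈ 14 mL/min → bracket < 30 mL/min.
10% of 120 mg = 12 mg → 10 mg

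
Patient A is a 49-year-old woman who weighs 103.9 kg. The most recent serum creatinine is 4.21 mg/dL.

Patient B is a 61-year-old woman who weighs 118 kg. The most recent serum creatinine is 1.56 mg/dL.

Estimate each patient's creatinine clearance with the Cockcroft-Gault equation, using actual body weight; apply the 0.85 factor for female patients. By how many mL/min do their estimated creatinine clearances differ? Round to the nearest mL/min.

Patient A: CrCl = (140 − 49) × 103.9 / (72 × 4.21) × 0.85 = 9454.9 / 303.12 × 0.85 ≈ 26.5 mL/min
Patient B: CrCl = (140 − 61) × 118 / (72 × 1.56) × 0.85 = 9322.0 / 112.32 × 0.85 ≈ 70.5 mL/min
|26.5 − 70.5| = 44.0 mL/min

44 mL/min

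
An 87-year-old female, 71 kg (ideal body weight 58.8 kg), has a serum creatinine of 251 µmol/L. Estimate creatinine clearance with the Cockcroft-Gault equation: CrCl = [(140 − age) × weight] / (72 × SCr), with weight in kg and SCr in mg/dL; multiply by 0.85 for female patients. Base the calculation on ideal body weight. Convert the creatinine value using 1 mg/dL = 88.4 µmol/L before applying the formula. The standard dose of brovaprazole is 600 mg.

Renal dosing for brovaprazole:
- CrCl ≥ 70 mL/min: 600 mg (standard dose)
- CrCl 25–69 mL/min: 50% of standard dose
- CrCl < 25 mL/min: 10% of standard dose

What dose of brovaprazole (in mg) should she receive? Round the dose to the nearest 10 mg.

SCr = 251 / 88.4 = 2.839 mg/dL
CrCl = (140 − 87) × 58.8 / (72 × 2.839) × 0.85 = 3116.4 / 204.41 × 0.85 ≈ 13.0 mL/min
CrCl ≈ 13 mL/min → bracket < 25 mL/min.
10% of 600 mg = 60 mg

60 mg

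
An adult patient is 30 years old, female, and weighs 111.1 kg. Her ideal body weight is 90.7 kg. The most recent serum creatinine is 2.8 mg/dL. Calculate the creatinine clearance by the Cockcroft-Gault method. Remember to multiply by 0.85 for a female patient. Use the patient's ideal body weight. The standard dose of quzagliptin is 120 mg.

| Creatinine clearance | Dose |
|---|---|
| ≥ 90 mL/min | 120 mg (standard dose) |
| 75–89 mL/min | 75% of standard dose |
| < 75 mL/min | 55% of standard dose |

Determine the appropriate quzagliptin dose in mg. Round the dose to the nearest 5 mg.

65 mg

CrCl = (140 − 30) × 90.7 / (72 × 2.8) × 0.85 = 9977.0 / 201.60 × 0.85 ≈ 42.1 mL/min
CrCl ≈ 42 mL/min → bracket < 75 mL/min.
55% of 120 mg = 66 mg → 65 mg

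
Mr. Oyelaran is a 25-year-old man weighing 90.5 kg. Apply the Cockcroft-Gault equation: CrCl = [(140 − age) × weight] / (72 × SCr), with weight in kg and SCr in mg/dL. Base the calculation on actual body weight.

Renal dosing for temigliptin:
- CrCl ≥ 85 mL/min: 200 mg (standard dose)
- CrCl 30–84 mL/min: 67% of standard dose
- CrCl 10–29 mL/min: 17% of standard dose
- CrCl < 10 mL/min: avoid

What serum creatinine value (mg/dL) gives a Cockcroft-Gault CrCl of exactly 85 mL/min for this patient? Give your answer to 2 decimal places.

Standard dose requires CrCl ≥ 85 mL/min.
Set (140 − 25) × 90.5 / (72 × SCr) = 85
SCr = (140 − 25) × 90.5 / (72 × 85) = 1.701 mg/dL

1.70 mg/dL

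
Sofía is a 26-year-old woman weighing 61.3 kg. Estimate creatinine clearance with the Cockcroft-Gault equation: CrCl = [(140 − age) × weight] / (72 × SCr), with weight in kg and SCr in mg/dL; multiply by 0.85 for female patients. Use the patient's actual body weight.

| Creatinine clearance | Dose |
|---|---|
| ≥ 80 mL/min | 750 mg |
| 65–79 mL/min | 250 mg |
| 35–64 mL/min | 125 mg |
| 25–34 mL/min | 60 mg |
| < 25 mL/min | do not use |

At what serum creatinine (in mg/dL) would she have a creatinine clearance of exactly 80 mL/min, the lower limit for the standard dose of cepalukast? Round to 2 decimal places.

Standard dose requires CrCl ≥ 80 mL/min.
Set (140 − 26) × 61.3 × 0.85 / (72 × SCr) = 80
SCr = (140 − 26) × 61.3 × 0.85 / (72 × 80) = 1.031 mg/dL

1.03 mg/dL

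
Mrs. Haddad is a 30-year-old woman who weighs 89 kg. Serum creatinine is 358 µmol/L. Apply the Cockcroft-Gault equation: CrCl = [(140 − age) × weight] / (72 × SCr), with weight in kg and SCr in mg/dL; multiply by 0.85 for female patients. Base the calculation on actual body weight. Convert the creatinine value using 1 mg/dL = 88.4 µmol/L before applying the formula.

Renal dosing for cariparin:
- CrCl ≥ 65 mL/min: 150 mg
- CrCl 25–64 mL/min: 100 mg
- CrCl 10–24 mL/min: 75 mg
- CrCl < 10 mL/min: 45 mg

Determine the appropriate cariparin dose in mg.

100 mg

SCr = 358 / 88.4 = 4.05 mg/dL
CrCl = (140 − 30) × 89 / (72 × 4.05) × 0.85 = 9790.0 / 291.60 × 0.85 ≈ 28.5 mL/min
CrCl ≈ 29 mL/min → bracket 25–64 mL/min.
Dose for this bracket: 100 mg.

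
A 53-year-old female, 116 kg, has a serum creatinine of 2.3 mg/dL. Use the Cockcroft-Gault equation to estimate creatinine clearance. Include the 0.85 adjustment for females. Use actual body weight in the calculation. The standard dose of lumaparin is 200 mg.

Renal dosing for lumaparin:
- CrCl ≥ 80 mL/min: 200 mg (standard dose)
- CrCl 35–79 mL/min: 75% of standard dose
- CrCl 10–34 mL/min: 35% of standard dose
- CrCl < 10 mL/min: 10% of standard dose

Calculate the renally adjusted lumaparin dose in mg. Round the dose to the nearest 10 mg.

150 mg

CrCl = (140 − 53) × 116 / (72 × 2.3) × 0.85 = 10092.0 / 165.60 × 0.85 ≈ 51.8 mL/min
CrCl ≈ 52 mL/min → bracket 35–79 mL/min.
75% of 200 mg = 150 mg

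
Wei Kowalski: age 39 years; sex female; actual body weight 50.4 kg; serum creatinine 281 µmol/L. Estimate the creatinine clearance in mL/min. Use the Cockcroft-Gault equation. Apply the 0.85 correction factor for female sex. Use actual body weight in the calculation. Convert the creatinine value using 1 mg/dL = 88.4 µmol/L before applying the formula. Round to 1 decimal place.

SCr = 281 / 88.4 = 3.179 mg/dL
CrCl = (140 − 39) × 50.4 / (72 × 3.179) × 0.85 = 5090.4 / 228.89 × 0.85 ≈ 18.9 mL/min

18.9 mL/min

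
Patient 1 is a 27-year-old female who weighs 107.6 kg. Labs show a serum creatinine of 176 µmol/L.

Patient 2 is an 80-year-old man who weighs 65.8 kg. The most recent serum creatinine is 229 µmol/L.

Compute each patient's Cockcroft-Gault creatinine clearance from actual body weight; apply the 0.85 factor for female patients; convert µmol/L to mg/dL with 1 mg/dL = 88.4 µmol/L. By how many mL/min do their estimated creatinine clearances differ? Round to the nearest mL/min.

51 mL/min

Patient 1: SCr = 176 / 88.4 = 1.991 mg/dL
Patient 1: CrCl = (140 − 27) × 107.6 / (72 × 1.991) × 0.85 = 12158.8 / 143.35 × 0.85 ≈ 72.1 mL/min
Patient 2: SCr = 229 / 88.4 = 2.59 mg/dL
Patient 2: CrCl = (140 − 80) × 65.8 / (72 × 2.59) = 3948.0 / 186.48 ≈ 21.2 mL/min
|72.1 − 21.2| = 50.9 mL/min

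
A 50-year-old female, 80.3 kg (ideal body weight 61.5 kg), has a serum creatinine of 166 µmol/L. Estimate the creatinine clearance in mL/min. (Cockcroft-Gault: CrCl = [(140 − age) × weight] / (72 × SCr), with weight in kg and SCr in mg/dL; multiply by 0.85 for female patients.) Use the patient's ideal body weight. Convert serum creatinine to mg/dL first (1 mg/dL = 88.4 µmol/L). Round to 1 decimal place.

SCr = 166 / 88.4 = 1.878 mg/dL
CrCl = (140 − 50) × 61.5 / (72 × 1.878) × 0.85 = 5535.0 / 135.22 × 0.85 ≈ 34.8 mL/min

34.8 mL/min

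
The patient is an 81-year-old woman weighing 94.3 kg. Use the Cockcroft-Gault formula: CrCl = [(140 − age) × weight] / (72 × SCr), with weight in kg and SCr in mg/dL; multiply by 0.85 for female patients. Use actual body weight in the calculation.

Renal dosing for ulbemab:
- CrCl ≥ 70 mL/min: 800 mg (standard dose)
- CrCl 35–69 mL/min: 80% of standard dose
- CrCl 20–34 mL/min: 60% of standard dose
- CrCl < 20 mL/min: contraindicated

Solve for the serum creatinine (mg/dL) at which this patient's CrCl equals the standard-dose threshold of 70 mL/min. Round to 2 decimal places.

0.94 mg/dL

Standard dose requires CrCl ≥ 70 mL/min.
Set (140 − 81) × 94.3 × 0.85 / (72 × SCr) = 70
SCr = (140 − 81) × 94.3 × 0.85 / (72 × 70) = 0.938 mg/dL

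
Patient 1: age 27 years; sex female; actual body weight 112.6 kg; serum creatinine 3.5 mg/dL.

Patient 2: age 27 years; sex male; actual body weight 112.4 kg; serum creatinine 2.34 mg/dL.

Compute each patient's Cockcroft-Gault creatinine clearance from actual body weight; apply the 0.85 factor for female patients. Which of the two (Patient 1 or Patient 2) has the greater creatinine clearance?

Patient 1: CrCl = (140 − 27) × 112.6 / (72 × 3.5) × 0.85 = 12723.8 / 252.00 × 0.85 ≈ 42.9 mL/min
Patient 2: CrCl = (140 − 27) × 112.4 / (72 × 2.34) = 12701.2 / 168.48 ≈ 75.4 mL/min
42.9 vs 75.4 mL/min → Patient 2 is higher.

Patient 2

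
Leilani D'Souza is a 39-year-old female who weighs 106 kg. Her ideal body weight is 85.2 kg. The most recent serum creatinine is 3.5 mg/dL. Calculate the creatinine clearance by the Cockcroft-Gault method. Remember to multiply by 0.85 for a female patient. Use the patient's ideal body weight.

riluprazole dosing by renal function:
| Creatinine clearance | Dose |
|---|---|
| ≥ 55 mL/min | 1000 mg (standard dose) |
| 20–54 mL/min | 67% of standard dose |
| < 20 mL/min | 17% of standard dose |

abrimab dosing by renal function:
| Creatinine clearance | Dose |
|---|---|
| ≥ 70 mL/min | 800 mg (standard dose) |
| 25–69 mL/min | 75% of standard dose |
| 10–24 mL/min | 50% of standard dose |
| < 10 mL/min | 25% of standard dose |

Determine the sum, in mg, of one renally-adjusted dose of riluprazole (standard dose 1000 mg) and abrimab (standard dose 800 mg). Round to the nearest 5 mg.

1270 mg

CrCl = (140 − 39) × 85.2 / (72 × 3.5) × 0.85 = 8605.2 / 252.00 × 0.85 ≈ 29.0 mL/min
CrCl ≈ 29 mL/min.
riluprazole: 20–54 mL/min → 67% of 1000 mg = 670 mg.
abrimab: 25–69 mL/min → 75% of 800 mg = 600 mg.
Total = 670 + 600 = 1270 mg.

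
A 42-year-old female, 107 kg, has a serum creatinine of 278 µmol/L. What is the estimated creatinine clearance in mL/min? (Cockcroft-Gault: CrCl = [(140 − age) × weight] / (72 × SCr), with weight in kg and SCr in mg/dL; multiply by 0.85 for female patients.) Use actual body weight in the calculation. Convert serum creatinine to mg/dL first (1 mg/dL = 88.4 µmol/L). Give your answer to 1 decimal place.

39.4 mL/min

SCr = 278 / 88.4 = 3.145 mg/dL
CrCl = (140 − 42) × 107 / (72 × 3.145) × 0.85 = 10486.0 / 226.44 × 0.85 ≈ 39.4 mL/min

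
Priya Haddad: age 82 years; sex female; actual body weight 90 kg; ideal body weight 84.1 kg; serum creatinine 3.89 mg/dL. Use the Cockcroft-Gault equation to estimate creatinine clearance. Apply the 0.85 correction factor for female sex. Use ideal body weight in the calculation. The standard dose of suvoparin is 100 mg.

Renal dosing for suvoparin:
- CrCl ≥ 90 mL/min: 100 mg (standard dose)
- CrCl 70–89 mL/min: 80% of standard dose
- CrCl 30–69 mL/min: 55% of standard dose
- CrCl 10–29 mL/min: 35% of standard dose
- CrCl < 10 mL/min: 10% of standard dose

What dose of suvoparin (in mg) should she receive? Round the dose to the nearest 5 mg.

35 mg

CrCl = (140 − 82) × 84.1 / (72 × 3.89) × 0.85 = 4877.8 / 280.08 × 0.85 ≈ 14.8 mL/min
CrCl ≈ 15 mL/min → bracket 10–29 mL/min.
35% of 100 mg = 35 mg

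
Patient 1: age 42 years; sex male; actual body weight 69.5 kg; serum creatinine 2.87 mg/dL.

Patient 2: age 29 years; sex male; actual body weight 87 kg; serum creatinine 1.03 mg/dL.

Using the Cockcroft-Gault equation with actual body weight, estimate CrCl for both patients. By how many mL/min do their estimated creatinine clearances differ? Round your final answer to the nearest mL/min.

97 mL/min

Patient 1: CrCl = (140 − 42) × 69.5 / (72 × 2.87) = 6811.0 / 206.64 ≈ 33.0 mL/min
Patient 2: CrCl = (140 − 29) × 87 / (72 × 1.03) = 9657.0 / 74.16 ≈ 130.2 mL/min
|33.0 − 130.2| = 97.2 mL/min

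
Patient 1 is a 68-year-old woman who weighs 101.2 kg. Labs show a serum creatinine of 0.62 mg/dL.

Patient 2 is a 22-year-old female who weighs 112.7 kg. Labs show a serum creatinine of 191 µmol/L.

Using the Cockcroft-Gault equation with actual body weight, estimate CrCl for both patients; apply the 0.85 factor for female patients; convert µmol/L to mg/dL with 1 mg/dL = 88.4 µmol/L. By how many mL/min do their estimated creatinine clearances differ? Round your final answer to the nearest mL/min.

66 mL/min

Patient 1: CrCl = (140 − 68) × 101.2 / (72 × 0.62) × 0.85 = 7286.4 / 44.64 × 0.85 ≈ 138.7 mL/min
Patient 2: SCr = 191 / 88.4 = 2.161 mg/dL
Patient 2: CrCl = (140 − 22) × 112.7 / (72 × 2.161) × 0.85 = 13298.6 / 155.59 × 0.85 ≈ 72.7 mL/min
|138.7 − 72.7| = 66.0 mL/min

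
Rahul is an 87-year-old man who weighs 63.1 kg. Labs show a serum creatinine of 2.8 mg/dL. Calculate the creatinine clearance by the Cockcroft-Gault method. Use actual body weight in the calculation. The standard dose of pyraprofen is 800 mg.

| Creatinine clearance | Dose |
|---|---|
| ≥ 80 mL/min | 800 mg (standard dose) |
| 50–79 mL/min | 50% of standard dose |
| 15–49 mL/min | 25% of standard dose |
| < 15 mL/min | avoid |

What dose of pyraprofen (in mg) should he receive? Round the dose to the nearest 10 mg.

200 mg

CrCl = (140 − 87) × 63.1 / (72 × 2.8) = 3344.3 / 201.60 ≈ 16.6 mL/min
CrCl ≈ 17 mL/min → bracket 15–49 mL/min.
25% of 800 mg = 200 mg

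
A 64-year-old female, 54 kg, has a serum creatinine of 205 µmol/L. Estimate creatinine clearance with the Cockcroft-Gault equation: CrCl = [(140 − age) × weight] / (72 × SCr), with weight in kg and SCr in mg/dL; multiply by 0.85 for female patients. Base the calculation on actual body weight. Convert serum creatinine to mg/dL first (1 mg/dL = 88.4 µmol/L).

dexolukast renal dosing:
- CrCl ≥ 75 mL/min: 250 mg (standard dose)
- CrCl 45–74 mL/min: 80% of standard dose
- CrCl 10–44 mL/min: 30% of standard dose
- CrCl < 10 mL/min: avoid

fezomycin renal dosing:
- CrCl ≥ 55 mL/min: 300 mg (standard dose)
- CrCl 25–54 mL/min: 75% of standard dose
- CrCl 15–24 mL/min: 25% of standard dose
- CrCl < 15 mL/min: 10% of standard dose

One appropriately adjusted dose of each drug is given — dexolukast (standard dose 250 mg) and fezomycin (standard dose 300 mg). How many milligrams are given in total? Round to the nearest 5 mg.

150 mg

SCr = 205 / 88.4 = 2.319 mg/dL
CrCl = (140 − 64) × 54 / (72 × 2.319) × 0.85 = 4104.0 / 166.97 × 0.85 ≈ 20.9 mL/min
CrCl ≈ 21 mL/min.
dexolukast: 10–44 mL/min → 30% of 250 mg = 75 mg.
fezomycin: 15–24 mL/min → 25% of 300 mg = 75 mg.
Total = 75 + 75 = 150 mg.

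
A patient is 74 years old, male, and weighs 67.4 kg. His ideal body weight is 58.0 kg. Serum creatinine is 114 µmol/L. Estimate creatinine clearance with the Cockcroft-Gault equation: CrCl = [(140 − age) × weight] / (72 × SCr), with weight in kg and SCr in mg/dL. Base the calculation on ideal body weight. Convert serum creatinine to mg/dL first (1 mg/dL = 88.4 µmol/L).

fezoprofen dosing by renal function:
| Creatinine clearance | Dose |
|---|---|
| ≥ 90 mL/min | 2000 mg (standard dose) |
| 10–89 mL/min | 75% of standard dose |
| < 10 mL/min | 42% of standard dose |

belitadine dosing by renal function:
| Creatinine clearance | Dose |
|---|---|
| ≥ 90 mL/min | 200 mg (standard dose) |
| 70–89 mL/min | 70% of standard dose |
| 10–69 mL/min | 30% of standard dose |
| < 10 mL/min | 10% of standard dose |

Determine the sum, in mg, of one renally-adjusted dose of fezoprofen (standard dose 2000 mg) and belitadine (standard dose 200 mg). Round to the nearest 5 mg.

1560 mg

SCr = 114 / 88.4 = 1.29 mg/dL
CrCl = (140 − 74) × 58 / (72 × 1.29) = 3828.0 / 92.88 ≈ 41.2 mL/min
CrCl ≈ 41 mL/min.
fezoprofen: 10–89 mL/min → 75% of 2000 mg = 1500 mg.
belitadine: 10–69 mL/min → 30% of 200 mg = 60 mg.
Total = 1500 + 60 = 1560 mg.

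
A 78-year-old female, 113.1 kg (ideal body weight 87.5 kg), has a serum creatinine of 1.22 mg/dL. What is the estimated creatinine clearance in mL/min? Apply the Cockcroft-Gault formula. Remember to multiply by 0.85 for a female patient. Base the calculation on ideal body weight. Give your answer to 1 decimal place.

CrCl = (140 − 78) × 87.5 / (72 × 1.22) × 0.85 = 5425.0 / 87.84 × 0.85 ≈ 52.5 mL/min

52.5 mL/min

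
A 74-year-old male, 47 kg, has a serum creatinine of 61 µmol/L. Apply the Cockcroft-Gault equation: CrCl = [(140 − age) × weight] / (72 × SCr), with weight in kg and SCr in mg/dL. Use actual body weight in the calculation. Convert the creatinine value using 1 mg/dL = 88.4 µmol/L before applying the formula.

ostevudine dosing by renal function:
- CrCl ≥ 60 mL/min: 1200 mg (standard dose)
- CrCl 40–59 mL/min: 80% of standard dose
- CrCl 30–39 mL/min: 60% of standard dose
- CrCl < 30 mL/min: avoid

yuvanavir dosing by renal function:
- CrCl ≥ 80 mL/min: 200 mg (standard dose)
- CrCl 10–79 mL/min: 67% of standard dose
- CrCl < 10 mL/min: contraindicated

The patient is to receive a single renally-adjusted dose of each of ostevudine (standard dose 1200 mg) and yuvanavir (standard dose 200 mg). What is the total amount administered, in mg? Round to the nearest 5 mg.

1335 mg

SCr = 61 / 88.4 = 0.69 mg/dL
CrCl = (140 − 74) × 47 / (72 × 0.69) = 3102.0 / 49.68 ≈ 62.4 mL/min
CrCl ≈ 62 mL/min.
ostevudine: ≥ 60 mL/min → 100% of 1200 mg = 1200 mg.
yuvanavir: 10–79 mL/min → 67% of 200 mg = 134 mg.
Total = 1200 + 134 = 1334 mg.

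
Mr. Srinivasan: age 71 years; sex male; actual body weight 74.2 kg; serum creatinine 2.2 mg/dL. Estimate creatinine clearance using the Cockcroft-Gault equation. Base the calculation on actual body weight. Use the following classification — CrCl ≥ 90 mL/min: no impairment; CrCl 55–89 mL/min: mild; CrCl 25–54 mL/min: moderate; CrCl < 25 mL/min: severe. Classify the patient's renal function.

CrCl = (140 − 71) × 74.2 / (72 × 2.2) = 5119.8 / 158.40 ≈ 32.3 mL/min
32 mL/min falls in the 'moderate' range.

moderate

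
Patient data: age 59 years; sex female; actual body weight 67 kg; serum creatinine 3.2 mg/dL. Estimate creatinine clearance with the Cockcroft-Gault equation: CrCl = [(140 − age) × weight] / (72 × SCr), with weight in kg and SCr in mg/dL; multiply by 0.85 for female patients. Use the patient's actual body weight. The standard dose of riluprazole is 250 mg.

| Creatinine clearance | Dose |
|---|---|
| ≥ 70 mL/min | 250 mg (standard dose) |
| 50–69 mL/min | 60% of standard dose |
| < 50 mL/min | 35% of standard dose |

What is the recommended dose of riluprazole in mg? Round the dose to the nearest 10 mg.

90 mg

CrCl = (140 − 59) × 67 / (72 × 3.2) × 0.85 = 5427.0 / 230.40 × 0.85 ≈ 20.0 mL/min
CrCl ≈ 20 mL/min → bracket < 50 mL/min.
35% of 250 mg = 87.5 mg → 90 mg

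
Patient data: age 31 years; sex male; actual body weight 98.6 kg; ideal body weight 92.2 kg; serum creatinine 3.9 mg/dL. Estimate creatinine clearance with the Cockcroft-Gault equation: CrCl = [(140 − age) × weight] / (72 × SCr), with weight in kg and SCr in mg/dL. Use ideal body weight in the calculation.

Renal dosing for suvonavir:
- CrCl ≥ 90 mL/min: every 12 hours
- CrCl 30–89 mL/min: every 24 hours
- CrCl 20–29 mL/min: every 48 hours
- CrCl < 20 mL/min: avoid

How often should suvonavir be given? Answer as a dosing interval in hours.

CrCl = (140 − 31) × 92.2 / (72 × 3.9) = 10049.8 / 280.80 ≈ 35.8 mL/min
CrCl ≈ 36 mL/min → bracket 30–89 mL/min → every 24 hours.

every 24 hours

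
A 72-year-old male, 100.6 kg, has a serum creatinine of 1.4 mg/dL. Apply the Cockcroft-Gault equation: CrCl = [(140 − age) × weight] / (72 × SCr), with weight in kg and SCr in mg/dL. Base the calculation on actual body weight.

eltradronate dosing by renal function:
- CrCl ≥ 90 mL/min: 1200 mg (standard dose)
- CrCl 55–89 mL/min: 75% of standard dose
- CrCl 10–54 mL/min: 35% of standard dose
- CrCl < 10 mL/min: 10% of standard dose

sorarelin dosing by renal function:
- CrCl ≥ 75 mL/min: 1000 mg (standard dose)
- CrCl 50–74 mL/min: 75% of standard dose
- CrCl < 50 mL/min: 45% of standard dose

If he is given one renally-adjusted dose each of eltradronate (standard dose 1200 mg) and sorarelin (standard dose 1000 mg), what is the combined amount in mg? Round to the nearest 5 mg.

CrCl = (140 − 72) × 100.6 / (72 × 1.4) = 6840.8 / 100.80 ≈ 67.9 mL/min
CrCl ≈ 68 mL/min.
eltradronate: 55–89 mL/min → 75% of 1200 mg = 900 mg.
sorarelin: 50–74 mL/min → 75% of 1000 mg = 750 mg.
Total = 900 + 750 = 1650 mg.

1650 mg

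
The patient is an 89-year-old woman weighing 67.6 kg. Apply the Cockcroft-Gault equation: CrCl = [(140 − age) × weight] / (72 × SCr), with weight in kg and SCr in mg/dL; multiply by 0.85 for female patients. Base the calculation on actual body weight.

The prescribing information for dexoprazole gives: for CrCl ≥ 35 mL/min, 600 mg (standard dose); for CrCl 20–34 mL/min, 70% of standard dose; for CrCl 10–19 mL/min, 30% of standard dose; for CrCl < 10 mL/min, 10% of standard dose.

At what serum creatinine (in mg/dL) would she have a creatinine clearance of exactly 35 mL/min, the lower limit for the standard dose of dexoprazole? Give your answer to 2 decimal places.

1.16 mg/dL

Standard dose requires CrCl ≥ 35 mL/min.
Set (140 − 89) × 67.6 × 0.85 / (72 × SCr) = 35
SCr = (140 − 89) × 67.6 × 0.85 / (72 × 35) = 1.163 mg/dL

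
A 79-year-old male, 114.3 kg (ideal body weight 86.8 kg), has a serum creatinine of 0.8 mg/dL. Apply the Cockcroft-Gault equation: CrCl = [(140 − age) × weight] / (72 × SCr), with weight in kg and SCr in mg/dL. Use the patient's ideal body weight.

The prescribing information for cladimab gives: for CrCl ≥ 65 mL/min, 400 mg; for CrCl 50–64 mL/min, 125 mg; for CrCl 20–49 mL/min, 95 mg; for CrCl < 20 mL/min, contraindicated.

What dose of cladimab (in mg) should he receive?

CrCl = (140 − 79) × 86.8 / (72 × 0.8) = 5294.8 / 57.60 ≈ 91.9 mL/min
CrCl ≈ 92 mL/min → bracket ≥ 65 mL/min.
Dose for this bracket: 400 mg.

400 mg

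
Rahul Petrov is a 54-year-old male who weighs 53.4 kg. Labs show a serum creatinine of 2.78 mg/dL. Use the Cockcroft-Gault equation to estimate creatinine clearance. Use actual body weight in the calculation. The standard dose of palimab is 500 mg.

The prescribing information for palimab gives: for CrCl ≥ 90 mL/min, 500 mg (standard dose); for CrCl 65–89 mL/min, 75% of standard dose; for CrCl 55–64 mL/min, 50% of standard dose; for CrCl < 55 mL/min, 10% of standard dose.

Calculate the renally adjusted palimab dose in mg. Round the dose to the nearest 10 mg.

CrCl = (140 − 54) × 53.4 / (72 × 2.78) = 4592.4 / 200.16 ≈ 22.9 mL/min
CrCl ≈ 23 mL/min → bracket < 55 mL/min.
10% of 500 mg = 50 mg

50 mg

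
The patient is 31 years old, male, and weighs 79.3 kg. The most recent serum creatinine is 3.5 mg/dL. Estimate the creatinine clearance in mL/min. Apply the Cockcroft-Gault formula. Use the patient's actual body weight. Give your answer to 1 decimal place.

CrCl = (140 − 31) × 79.3 / (72 × 3.5) = 8643.7 / 252.00 ≈ 34.3 mL/min

34.3 mL/min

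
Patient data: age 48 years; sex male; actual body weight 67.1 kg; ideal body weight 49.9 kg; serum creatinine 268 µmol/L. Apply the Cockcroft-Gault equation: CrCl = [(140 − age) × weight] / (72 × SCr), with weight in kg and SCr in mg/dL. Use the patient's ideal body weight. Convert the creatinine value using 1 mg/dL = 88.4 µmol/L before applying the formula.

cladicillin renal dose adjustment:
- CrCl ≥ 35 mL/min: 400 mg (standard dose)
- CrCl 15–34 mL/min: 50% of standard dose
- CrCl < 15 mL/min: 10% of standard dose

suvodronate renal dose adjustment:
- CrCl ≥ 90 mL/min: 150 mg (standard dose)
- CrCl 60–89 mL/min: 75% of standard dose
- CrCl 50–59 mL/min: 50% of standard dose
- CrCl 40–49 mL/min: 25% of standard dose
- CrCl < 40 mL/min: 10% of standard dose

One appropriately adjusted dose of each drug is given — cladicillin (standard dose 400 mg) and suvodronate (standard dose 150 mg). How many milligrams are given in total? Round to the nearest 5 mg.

215 mg

SCr = 268 / 88.4 = 3.032 mg/dL
CrCl = (140 − 48) × 49.9 / (72 × 3.032) = 4590.8 / 218.30 ≈ 21.0 mL/min
CrCl ≈ 21 mL/min.
cladicillin: 15–34 mL/min → 50% of 400 mg = 200 mg.
suvodronate: < 40 mL/min → 10% of 150 mg = 15 mg.
Total = 200 + 15 = 215 mg.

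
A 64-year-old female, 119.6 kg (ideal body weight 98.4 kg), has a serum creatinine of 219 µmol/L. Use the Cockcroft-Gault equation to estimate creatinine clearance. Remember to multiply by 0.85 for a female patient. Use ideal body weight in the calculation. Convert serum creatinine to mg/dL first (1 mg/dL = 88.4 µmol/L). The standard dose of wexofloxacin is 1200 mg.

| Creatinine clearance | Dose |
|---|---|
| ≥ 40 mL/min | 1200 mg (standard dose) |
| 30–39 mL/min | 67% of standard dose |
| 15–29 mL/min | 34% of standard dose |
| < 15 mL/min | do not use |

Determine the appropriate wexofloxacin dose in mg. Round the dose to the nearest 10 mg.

SCr = 219 / 88.4 = 2.477 mg/dL
CrCl = (140 − 64) × 98.4 / (72 × 2.477) × 0.85 = 7478.4 / 178.34 × 0.85 ≈ 35.6 mL/min
CrCl ≈ 36 mL/min → bracket 30–39 mL/min.
67% of 1200 mg = 804 mg → 800 mg

800 mg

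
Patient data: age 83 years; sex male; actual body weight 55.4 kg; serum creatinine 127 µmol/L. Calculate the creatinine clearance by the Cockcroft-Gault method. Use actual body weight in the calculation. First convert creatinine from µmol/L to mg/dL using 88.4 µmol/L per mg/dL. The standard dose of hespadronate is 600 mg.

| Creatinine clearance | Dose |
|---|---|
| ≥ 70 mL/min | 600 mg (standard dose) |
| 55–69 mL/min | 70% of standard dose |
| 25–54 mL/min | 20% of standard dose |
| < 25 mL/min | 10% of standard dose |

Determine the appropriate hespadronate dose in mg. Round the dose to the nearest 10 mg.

120 mg

SCr = 127 / 88.4 = 1.437 mg/dL
CrCl = (140 − 83) × 55.4 / (72 × 1.437) = 3157.8 / 103.46 ≈ 30.5 mL/min
CrCl ≈ 31 mL/min → bracket 25–54 mL/min.
20% of 600 mg = 120 mg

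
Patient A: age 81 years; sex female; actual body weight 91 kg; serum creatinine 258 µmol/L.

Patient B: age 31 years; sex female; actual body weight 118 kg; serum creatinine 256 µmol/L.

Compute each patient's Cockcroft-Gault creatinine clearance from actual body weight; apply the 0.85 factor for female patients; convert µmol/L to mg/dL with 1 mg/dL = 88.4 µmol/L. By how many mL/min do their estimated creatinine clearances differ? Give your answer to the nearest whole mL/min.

Patient A: SCr = 258 / 88.4 = 2.919 mg/dL
Patient A: CrCl = (140 − 81) × 91 / (72 × 2.919) × 0.85 = 5369.0 / 210.17 × 0.85 ≈ 21.7 mL/min
Patient B: SCr = 256 / 88.4 = 2.896 mg/dL
Patient B: CrCl = (140 − 31) × 118 / (72 × 2.896) × 0.85 = 12862.0 / 208.51 × 0.85 ≈ 52.4 mL/min
|21.7 − 52.4| = 30.7 mL/min

31 mL/min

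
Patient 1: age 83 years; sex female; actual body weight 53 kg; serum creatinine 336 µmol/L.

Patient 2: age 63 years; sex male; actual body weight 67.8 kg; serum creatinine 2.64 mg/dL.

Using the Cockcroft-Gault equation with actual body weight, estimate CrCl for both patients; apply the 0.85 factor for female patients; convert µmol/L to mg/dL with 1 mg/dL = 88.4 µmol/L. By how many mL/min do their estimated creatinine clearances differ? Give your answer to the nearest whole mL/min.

18 mL/min

Patient 1: SCr = 336 / 88.4 = 3.801 mg/dL
Patient 1: CrCl = (140 − 83) × 53 / (72 × 3.801) × 0.85 = 3021.0 / 273.67 × 0.85 ≈ 9.4 mL/min
Patient 2: CrCl = (140 − 63) × 67.8 / (72 × 2.64) = 5220.6 / 190.08 ≈ 27.5 mL/min
|9.4 − 27.5| = 18.1 mL/min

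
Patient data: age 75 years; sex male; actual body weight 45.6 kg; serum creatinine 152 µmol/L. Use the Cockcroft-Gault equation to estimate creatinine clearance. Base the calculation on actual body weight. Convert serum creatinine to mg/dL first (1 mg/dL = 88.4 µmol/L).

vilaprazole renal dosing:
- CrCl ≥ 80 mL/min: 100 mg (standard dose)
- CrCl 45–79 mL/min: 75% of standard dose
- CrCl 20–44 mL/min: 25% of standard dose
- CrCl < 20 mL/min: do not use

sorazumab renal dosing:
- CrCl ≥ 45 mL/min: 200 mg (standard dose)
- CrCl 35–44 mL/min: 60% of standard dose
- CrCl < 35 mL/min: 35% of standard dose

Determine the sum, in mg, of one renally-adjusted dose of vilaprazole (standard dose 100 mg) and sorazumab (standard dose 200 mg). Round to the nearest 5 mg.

95 mg

SCr = 152 / 88.4 = 1.719 mg/dL
CrCl = (140 − 75) × 45.6 / (72 × 1.719) = 2964.0 / 123.77 ≈ 23.9 mL/min
CrCl ≈ 24 mL/min.
vilaprazole: 20–44 mL/min → 25% of 100 mg = 25 mg.
sorazumab: < 35 mL/min → 35% of 200 mg = 70 mg.
Total = 25 + 70 = 95 mg.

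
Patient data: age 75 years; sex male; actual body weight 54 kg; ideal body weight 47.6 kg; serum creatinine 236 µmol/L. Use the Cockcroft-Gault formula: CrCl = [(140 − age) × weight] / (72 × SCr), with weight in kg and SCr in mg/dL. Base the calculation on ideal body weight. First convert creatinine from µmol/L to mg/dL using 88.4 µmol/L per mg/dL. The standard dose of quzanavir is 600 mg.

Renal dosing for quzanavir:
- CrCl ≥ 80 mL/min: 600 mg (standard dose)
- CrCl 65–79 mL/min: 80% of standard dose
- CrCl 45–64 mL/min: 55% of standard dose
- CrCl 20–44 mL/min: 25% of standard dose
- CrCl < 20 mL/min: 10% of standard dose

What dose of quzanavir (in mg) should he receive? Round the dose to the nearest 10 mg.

SCr = 236 / 88.4 = 2.67 mg/dL
CrCl = (140 − 75) × 47.6 / (72 × 2.67) = 3094.0 / 192.24 ≈ 16.1 mL/min
CrCl ≈ 16 mL/min → bracket < 20 mL/min.
10% of 600 mg = 60 mg

60 mg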